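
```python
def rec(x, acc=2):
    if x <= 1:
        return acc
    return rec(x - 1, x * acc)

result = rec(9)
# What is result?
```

Accumulator trace (n, acc): (9, 2) -> (8, 18) -> (7, 144) -> (6, 1008) -> (5, 6048) -> (4, 30240) -> (3, 120960) -> (2, 362880) -> (1, 725760) -> return 725760

Answer: 725760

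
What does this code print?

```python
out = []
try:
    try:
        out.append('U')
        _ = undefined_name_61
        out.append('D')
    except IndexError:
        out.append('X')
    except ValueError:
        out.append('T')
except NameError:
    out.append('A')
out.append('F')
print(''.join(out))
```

Execution trace: 'U' (inner try body) → 'A' (outer except NameError) → 'F' (after the try/except). Output: UAF

Answer: UAF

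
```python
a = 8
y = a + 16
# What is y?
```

Trace:
`a = 8` → a = 8
`y = a + 16` → y = 24
So y = 24

Answer: 24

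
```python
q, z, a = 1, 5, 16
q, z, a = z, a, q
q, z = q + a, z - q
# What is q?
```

Trace:
`q, z, a = 1, 5, 16` → q = 1; z = 5; a = 16
`q, z, a = z, a, q` → q = 5; z = 16; a = 1
`q, z = q + a, z - q` → q = 6; z = 11
So q = 6

Answer: 6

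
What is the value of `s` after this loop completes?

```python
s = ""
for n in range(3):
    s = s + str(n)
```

Concatenate digits 0 to 2
`s` takes the values: "" → "0" → "01" → "012"

Answer: "012"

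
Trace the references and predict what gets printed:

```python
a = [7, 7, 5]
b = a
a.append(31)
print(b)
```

Key concept: basic list aliasing.
Step by step:
`a = [7, 7, 5]` → a = [7, 7, 5]
`b = a` → b = [7, 7, 5] (same object as a)
`a.append(31)` → a = [7, 7, 5, 31] (same object as b); b = [7, 7, 5, 31] (same object as a)
`print(b)` → prints [7, 7, 5, 31]

Answer: [7, 7, 5, 31]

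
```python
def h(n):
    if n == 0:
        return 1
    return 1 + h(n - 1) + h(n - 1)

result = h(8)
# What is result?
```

h(n) = 1 + 2·h(n-1), h(0)=1. Closed form: (1+1)·2^8 - 1 = 511.

Answer: 511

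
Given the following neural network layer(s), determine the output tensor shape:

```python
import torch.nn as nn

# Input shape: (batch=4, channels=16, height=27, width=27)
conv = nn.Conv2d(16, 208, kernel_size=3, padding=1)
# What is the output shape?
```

Input: (4, 16, 27, 27) -> Output: (4, 208, 27, 27)

Answer: (4, 208, 27, 27)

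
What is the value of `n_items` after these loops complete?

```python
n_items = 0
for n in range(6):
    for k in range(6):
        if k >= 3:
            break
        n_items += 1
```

Inner breaks at 3, outer runs 6 times
`n_items` takes the values: 0 → 1 → 2 → 3 → 4 → 5 → 6 → 7 → 8 → 9 → 10 → 11 → 12 → 13 → 14 → 15 → 16 → 17 → 18

Answer: 18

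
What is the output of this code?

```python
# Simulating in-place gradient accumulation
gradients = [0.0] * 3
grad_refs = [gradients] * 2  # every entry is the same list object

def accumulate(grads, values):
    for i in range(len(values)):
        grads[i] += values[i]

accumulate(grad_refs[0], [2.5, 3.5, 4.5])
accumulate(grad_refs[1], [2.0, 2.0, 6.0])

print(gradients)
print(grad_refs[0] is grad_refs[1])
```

Key concept: gradient accumulation aliasing.
Step by step:
`gradients = [0.0] * 3` → gradients = [0.0, 0.0, 0.0]
`grad_refs = [gradients] * 2` → grad_refs = [[0.0, 0.0, 0.0], [0.0, 0.0, 0.0]]
`accumulate(grad_refs[0], [2.5, 3.5, 4.5])` → gradients = [2.5, 3.5, 4.5]; grad_refs = [[2.5, 3.5, 4.5], [2.5, 3.5, 4.5]]
`accumulate(grad_refs[1], [2.0, 2.0, 6.0])` → gradients = [4.5, 5.5, 10.5]; grad_refs = [[4.5, 5.5, 10.5], [4.5, 5.5, 10.5]]
`print(gradients)` → prints [4.5, 5.5, 10.5]
`print(grad_refs[0] is grad_refs[1])` → prints True

Answer:
[4.5, 5.5, 10.5]
True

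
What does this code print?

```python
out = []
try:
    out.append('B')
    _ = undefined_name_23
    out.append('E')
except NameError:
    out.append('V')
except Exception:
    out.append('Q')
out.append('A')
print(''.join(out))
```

Execution trace: 'B' (try body) → 'V' (except NameError) → 'A' (after the try/except). Output: BVA

Answer: BVA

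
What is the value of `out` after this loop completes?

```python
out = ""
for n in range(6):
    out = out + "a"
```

Repeat 'a' 6 times
`out` takes the values: "" → "a" → "aa" → "aaa" → "aaaa" → "aaaaa" → "aaaaaa"

Answer: "aaaaaa"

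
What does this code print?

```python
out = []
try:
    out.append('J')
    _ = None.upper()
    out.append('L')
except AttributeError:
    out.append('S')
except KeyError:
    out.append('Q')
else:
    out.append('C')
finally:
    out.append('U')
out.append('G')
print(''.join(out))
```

Execution trace: 'J' (try body) → 'S' (except AttributeError) → 'U' (finally) → 'G' (after the try/except). Output: JSUG

Answer: JSUG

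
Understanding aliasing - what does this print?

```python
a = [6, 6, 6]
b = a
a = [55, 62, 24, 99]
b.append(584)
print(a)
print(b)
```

Key concept: rebinding vs mutation: a is rebound to a new list, b still points at the original.
Step by step:
`a = [6, 6, 6]` → a = [6, 6, 6]
`b = a` → b = [6, 6, 6] (same object as a)
`a = [55, 62, 24, 99]` → a = [55, 62, 24, 99]
`b.append(584)` → b = [6, 6, 6, 584]
`print(a)` → prints [55, 62, 24, 99]
`print(b)` → prints [6, 6, 6, 584]

Answer:
[55, 62, 24, 99]
[6, 6, 6, 584]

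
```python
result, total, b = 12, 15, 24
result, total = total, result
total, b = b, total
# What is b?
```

Trace:
`result, total, b = 12, 15, 24` → result = 12; total = 15; b = 24
`result, total = total, result` → result = 15; total = 12
`total, b = b, total` → total = 24; b = 12
So b = 12

Answer: 12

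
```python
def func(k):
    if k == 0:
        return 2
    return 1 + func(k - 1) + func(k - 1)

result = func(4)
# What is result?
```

func(k) = 1 + 2·func(k-1), func(0)=2. Closed form: (2+1)·2^4 - 1 = 47.

Answer: 47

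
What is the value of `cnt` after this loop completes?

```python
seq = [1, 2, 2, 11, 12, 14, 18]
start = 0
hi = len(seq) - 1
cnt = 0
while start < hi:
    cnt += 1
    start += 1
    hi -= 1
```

Iterations until pointers meet (list length 7)
`cnt` takes the values: 0 → 1 → 2 → 3

Answer: 3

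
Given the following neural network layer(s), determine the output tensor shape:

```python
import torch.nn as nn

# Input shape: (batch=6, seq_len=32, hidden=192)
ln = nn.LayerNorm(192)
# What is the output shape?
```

Input: (6, 32, 192) -> Output: (6, 32, 192)

Answer: (6, 32, 192)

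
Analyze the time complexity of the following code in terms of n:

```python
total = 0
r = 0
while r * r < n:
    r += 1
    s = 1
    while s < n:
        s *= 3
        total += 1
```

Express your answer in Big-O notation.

Each loop level contributes: √n × log n. Multiplying the contributions gives O(√n log n).

Answer: O(√n log n)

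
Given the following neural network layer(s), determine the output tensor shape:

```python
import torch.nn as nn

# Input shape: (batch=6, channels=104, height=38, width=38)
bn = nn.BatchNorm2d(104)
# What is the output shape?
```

Input: (6, 104, 38, 38) -> Output: (6, 104, 38, 38)

Answer: (6, 104, 38, 38)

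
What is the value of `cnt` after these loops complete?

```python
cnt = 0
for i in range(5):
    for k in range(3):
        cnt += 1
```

5 * 3 = 15
`cnt` takes the values: 0 → 1 → 2 → 3 → 4 → 5 → 6 → 7 → 8 → 9 → 10 → 11 → 12 → 13 → 14 → 15

Answer: 15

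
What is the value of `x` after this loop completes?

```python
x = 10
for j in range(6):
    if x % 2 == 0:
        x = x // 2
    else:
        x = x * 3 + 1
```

Collatz-style transformation from 10
`x` takes the values: 10 → 5 → 16 → 8 → 4 → 2 → 1

Answer: 1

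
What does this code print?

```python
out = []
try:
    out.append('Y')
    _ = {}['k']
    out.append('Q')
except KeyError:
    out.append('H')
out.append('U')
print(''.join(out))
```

Execution trace: 'Y' (try body) → 'H' (except KeyError) → 'U' (after the try/except). Output: YHU

Answer: YHU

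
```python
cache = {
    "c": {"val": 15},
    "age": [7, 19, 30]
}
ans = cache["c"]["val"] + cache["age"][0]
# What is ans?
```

Trace:
`cache = { ...` → cache = {'c': {'val': 15}, 'age': [7, 19, 30]}
`ans = cache["c"]["val"] + cache["age"][0]` → ans = 22
So ans = 22

Answer: 22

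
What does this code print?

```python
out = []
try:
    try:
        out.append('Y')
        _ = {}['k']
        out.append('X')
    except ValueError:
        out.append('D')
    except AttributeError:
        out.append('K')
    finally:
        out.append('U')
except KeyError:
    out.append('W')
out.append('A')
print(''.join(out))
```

Execution trace: 'Y' (try body) → 'U' (finally) → 'W' (outer except KeyError) → 'A' (after the try/except). Output: YUWA

Answer: YUWA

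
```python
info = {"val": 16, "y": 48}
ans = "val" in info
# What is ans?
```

Trace:
`info = {"val": 16, "y": 48}` → info = {'val': 16, 'y': 48}
`ans = "val" in info` → ans = True
So ans = True

Answer: True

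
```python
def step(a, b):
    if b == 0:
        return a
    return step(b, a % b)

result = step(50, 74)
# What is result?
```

step(50, 74) -> step(74, 50) -> step(50, 24) -> step(24, 2) -> step(2, 0) -> 2

Answer: 2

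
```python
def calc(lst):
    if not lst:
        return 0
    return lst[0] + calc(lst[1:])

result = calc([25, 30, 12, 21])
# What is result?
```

25 + 30 + 12 + 21 + 0 = 88

Answer: 88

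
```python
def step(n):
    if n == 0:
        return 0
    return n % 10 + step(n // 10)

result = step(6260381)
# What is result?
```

Sum of digits of 6260381: 1 + 8 + 3 + 0 + 6 + 2 + 6 = 26

Answer: 26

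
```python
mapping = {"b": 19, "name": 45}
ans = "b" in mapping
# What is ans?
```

Trace:
`mapping = {"b": 19, "name": 45}` → mapping = {'b': 19, 'name': 45}
`ans = "b" in mapping` → ans = True
So ans = True

Answer: True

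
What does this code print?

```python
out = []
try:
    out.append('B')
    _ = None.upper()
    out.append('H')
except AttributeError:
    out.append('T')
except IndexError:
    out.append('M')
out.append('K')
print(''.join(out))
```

Execution trace: 'B' (try body) → 'T' (except AttributeError) → 'K' (after the try/except). Output: BTK

Answer: BTK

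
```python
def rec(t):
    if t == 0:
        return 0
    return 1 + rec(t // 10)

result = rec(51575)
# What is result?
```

Count of digits of 51575: 5

Answer: 5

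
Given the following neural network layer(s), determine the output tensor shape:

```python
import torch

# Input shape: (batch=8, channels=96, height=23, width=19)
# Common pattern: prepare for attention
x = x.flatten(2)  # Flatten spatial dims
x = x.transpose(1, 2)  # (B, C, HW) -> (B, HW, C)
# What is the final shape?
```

Input: (8, 96, 23, 19) -> after flatten(2): (8, 96, 437) -> Output: (8, 437, 96)

Answer: (8, 437, 96)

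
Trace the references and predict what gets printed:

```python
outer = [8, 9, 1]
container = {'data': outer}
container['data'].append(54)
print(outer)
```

Key concept: dict holds reference to list.
Step by step:
`outer = [8, 9, 1]` → outer = [8, 9, 1]
`container = {'data': outer}` → container = {'data': [8, 9, 1]}
`container['data'].append(54)` → outer = [8, 9, 1, 54]; container = {'data': [8, 9, 1, 54]}
`print(outer)` → prints [8, 9, 1, 54]

Answer: [8, 9, 1, 54]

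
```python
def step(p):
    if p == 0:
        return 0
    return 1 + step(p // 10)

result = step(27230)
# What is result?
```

Count of digits of 27230: 5

Answer: 5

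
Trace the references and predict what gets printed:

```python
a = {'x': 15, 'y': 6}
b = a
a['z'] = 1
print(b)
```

Key concept: dict aliasing.
Step by step:
`a = {'x': 15, 'y': 6}` → a = {'x': 15, 'y': 6}
`b = a` → b = {'x': 15, 'y': 6} (same object as a)
`a['z'] = 1` → a = {'x': 15, 'y': 6, 'z': 1} (same object as b); b = {'x': 15, 'y': 6, 'z': 1} (same object as a)
`print(b)` → prints {'x': 15, 'y': 6, 'z': 1}

Answer: {'x': 15, 'y': 6, 'z': 1}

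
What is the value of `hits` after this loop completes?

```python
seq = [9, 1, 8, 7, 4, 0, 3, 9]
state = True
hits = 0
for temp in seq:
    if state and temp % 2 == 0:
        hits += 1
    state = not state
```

Count even values at even positions
`hits` takes the values: 0 → 1 → 2

Answer: 2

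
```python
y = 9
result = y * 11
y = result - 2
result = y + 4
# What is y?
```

Trace:
`y = 9` → y = 9
`result = y * 11` → result = 99
`y = result - 2` → y = 97
`result = y + 4` → result = 101
So y = 97

Answer: 97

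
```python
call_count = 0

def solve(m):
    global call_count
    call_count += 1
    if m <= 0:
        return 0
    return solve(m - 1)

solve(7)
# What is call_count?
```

Linear recursion stepping by 1: 8 calls from m=7 down to ≤0.

Answer: 8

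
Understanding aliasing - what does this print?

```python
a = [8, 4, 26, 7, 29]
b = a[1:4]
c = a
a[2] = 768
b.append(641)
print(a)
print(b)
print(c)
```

Key concept: slice vs alias.
Step by step:
`a = [8, 4, 26, 7, 29]` → a = [8, 4, 26, 7, 29]
`b = a[1:4]` → b = [4, 26, 7]
`c = a` → c = [8, 4, 26, 7, 29] (same object as a)
`a[2] = 768` → a = [8, 4, 768, 7, 29] (same object as c); c = [8, 4, 768, 7, 29] (same object as a)
`b.append(641)` → b = [4, 26, 7, 641]
`print(a)` → prints [8, 4, 768, 7, 29]
`print(b)` → prints [4, 26, 7, 641]
`print(c)` → prints [8, 4, 768, 7, 29]

Answer:
[8, 4, 768, 7, 29]
[4, 26, 7, 641]
[8, 4, 768, 7, 29]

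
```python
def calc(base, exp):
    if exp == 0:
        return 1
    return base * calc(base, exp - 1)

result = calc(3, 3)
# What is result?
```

calc(3, 3) = 3 * 3 * 3 = 27

Answer: 27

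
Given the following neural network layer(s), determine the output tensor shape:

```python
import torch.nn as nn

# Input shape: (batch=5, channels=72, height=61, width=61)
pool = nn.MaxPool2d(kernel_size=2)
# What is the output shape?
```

Input: (5, 72, 61, 61) -> Output: (5, 72, 30, 30)

Answer: (5, 72, 30, 30)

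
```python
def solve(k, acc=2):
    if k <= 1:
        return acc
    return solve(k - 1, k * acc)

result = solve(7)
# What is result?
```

Accumulator trace (n, acc): (7, 2) -> (6, 14) -> (5, 84) -> (4, 420) -> (3, 1680) -> (2, 5040) -> (1, 10080) -> return 10080

Answer: 10080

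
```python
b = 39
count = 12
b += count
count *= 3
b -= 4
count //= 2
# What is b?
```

Trace:
`b = 39` → b = 39
`count = 12` → count = 12
`b += count` → b = 51
`count *= 3` → count = 36
`b -= 4` → b = 47
`count //= 2` → count = 18
So b = 47

Answer: 47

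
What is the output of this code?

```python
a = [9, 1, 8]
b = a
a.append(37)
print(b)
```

Key concept: basic list aliasing.
Step by step:
`a = [9, 1, 8]` → a = [9, 1, 8]
`b = a` → b = [9, 1, 8] (same object as a)
`a.append(37)` → a = [9, 1, 8, 37] (same object as b); b = [9, 1, 8, 37] (same object as a)
`print(b)` → prints [9, 1, 8, 37]

Answer: [9, 1, 8, 37]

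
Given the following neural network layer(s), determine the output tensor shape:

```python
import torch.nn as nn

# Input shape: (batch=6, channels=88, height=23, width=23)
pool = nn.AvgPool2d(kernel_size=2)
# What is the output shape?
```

Input: (6, 88, 23, 23) -> Output: (6, 88, 11, 11)

Answer: (6, 88, 11, 11)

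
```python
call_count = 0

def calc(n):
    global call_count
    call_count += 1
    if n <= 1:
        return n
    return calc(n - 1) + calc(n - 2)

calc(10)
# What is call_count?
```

Calls(n) = 1 + Calls(n-1) + Calls(n-2); Calls(0)=Calls(1)=1. For n=10 this gives 177.

Answer: 177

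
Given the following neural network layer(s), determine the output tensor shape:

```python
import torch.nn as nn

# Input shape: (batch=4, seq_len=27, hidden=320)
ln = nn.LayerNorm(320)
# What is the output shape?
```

Input: (4, 27, 320) -> Output: (4, 27, 320)

Answer: (4, 27, 320)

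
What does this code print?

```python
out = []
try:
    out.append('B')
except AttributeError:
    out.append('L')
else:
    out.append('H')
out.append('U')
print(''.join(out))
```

Execution trace: 'B' (try body, no exception) → 'H' (else) → 'U' (after the try/except). Output: BHU

Answer: BHU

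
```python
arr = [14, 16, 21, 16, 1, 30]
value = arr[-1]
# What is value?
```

Trace:
`arr = [14, 16, 21, 16, 1, 30]` → arr = [14, 16, 21, 16, 1, 30]
`value = arr[-1]` → value = 30
So value = 30

Answer: 30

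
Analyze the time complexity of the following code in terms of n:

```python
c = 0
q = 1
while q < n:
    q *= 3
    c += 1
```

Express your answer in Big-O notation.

Each loop level contributes: log n. Multiplying the contributions gives O(log n).

Answer: O(log n)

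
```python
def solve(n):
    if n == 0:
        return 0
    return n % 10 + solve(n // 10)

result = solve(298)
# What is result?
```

Sum of digits of 298: 8 + 9 + 2 = 19

Answer: 19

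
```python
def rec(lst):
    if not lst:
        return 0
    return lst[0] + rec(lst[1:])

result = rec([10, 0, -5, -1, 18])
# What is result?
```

10 + 0 + (-5) + (-1) + 18 + 0 = 22

Answer: 22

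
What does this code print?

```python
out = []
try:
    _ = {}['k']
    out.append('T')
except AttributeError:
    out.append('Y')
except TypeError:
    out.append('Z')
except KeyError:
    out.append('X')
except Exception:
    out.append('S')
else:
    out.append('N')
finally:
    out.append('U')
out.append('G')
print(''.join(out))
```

Execution trace: 'X' (except KeyError) → 'U' (finally) → 'G' (after the try/except). Output: XUG

Answer: XUG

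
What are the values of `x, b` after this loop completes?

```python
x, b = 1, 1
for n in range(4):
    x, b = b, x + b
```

Fibonacci: after 4 iterations
`x, b` takes the values: (1, 1) → (1, 2) → (2, 3) → (3, 5) → (5, 8)

Answer: 5, 8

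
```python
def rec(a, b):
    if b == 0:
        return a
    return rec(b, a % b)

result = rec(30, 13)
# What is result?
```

rec(30, 13) -> rec(13, 4) -> rec(4, 1) -> rec(1, 0) -> 1

Answer: 1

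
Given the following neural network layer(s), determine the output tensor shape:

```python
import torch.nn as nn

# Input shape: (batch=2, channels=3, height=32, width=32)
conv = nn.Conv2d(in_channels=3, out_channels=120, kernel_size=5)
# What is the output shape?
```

Input: (2, 3, 32, 32) -> Output: (2, 120, 28, 28)

Answer: (2, 120, 28, 28)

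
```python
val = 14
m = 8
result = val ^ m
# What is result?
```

Trace:
`val = 14` → val = 14
`m = 8` → m = 8
`result = val ^ m` → result = 6
So result = 6

Answer: 6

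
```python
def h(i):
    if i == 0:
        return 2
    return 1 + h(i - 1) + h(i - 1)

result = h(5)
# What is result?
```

h(i) = 1 + 2·h(i-1), h(0)=2. Closed form: (2+1)·2^5 - 1 = 95.

Answer: 95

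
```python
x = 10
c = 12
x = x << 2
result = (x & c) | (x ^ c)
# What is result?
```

Trace:
`x = 10` → x = 10
`c = 12` → c = 12
`x = x << 2` → x = 40
`result = (x & c) | (x ^ c)` → result = 44
So result = 44

Answer: 44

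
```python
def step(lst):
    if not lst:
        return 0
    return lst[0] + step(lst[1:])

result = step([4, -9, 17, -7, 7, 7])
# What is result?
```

4 + (-9) + 17 + (-7) + 7 + 7 + 0 = 19

Answer: 19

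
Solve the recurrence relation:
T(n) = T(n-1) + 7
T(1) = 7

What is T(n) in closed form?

Unrolling: T(n) = T(1) + 7·(n-1) = 7 + 7(n-1) = 7n.

Answer: T(n) = 7n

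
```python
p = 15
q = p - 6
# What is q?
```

Trace:
`p = 15` → p = 15
`q = p - 6` → q = 9
So q = 9

Answer: 9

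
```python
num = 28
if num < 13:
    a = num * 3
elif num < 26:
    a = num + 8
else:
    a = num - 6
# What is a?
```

Trace:
`num = 28` → num = 28
`if num < 13: ...` → num < 13 is False, num < 26 is False, take else branch → a = 22
So a = 22

Answer: 22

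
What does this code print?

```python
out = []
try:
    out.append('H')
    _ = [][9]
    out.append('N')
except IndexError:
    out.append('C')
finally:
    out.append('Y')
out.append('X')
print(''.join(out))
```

Execution trace: 'H' (try body) → 'C' (except IndexError) → 'Y' (finally) → 'X' (after the try/except). Output: HCYX

Answer: HCYX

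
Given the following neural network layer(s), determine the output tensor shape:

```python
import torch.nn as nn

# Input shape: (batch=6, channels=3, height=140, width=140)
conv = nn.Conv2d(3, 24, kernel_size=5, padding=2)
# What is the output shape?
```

Input: (6, 3, 140, 140) -> Output: (6, 24, 140, 140)

Answer: (6, 24, 140, 140)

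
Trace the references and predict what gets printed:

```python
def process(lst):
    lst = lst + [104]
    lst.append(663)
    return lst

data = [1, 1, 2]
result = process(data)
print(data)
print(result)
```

Key concept: rebinding parameter vs mutation.
Step by step:
`data = [1, 1, 2]` → data = [1, 1, 2]
`result = process(data)` → result = [1, 1, 2, 104, 663]
`print(data)` → prints [1, 1, 2]
`print(result)` → prints [1, 1, 2, 104, 663]

Answer:
[1, 1, 2]
[1, 1, 2, 104, 663]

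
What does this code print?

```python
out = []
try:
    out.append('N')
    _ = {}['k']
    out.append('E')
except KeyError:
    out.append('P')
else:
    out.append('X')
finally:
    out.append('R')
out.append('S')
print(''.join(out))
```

Execution trace: 'N' (try body) → 'P' (except KeyError) → 'R' (finally) → 'S' (after the try/except). Output: NPRS

Answer: NPRS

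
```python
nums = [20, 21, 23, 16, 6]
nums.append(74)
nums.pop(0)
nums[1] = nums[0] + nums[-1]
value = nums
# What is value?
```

Trace:
`nums = [20, 21, 23, 16, 6]` → nums = [20, 21, 23, 16, 6]
`nums.append(74)` → nums = [20, 21, 23, 16, 6, 74]
`nums.pop(0)` → nums = [21, 23, 16, 6, 74]
`nums[1] = nums[0] + nums[-1]` → nums = [21, 95, 16, 6, 74]
`value = nums` → value = [21, 95, 16, 6, 74]
So value = [21, 95, 16, 6, 74]

Answer: [21, 95, 16, 6, 74]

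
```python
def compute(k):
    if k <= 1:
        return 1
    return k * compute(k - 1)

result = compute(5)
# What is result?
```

compute(5) = 5 * 4 * 3 * 2 * 1 = 120

Answer: 120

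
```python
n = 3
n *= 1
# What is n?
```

Trace:
`n = 3` → n = 3
`n *= 1` → n = 3
So n = 3

Answer: 3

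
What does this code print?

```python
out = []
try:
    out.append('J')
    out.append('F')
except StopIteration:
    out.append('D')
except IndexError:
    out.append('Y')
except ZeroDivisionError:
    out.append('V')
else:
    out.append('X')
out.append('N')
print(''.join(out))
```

Execution trace: 'J' (try body) → 'F' (try body, no exception) → 'X' (else) → 'N' (after the try/except). Output: JFXN

Answer: JFXN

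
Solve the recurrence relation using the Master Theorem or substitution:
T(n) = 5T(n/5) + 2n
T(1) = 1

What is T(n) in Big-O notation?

By Master Theorem: a=5, b=5, f(n)=2n. Since log_5(5) = 1 and f(n) = Θ(n^1), Case 2 applies. T(n) = O(n log n).

Answer: O(n log n)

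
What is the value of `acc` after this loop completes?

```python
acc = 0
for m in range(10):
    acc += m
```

Sum of 0 to 9 = 45
`acc` takes the values: 0 → 1 → 3 → 6 → 10 → 15 → 21 → 28 → 36 → 45

Answer: 45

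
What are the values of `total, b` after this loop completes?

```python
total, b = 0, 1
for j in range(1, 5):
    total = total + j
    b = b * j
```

Sum and factorial of 1 to 4
`total, b` takes the values: (0, 1) → (1, 1) → (3, 1) → (3, 2) → (6, 2) → (6, 6) → (10, 6) → (10, 24)

Answer: 10, 24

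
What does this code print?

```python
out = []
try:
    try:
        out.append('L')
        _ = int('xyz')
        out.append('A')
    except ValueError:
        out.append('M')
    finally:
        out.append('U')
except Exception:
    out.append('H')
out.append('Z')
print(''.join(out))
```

Execution trace: 'L' (inner try body) → 'M' (inner except ValueError) → 'U' (inner finally) → 'Z' (after the try/except). Output: LMUZ

Answer: LMUZ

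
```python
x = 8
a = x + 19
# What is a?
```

Trace:
`x = 8` → x = 8
`a = x + 19` → a = 27
So a = 27

Answer: 27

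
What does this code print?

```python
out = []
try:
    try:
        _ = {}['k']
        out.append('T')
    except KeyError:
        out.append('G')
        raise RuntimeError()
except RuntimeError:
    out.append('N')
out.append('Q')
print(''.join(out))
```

Execution trace: 'G' (except KeyError) → 'N' (outer except RuntimeError) → 'Q' (after the try/except). Output: GNQ

Answer: GNQ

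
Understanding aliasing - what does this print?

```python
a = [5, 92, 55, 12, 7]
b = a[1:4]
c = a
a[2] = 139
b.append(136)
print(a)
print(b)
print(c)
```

Key concept: slice vs alias.
Step by step:
`a = [5, 92, 55, 12, 7]` → a = [5, 92, 55, 12, 7]
`b = a[1:4]` → b = [92, 55, 12]
`c = a` → c = [5, 92, 55, 12, 7] (same object as a)
`a[2] = 139` → a = [5, 92, 139, 12, 7] (same object as c); c = [5, 92, 139, 12, 7] (same object as a)
`b.append(136)` → b = [92, 55, 12, 136]
`print(a)` → prints [5, 92, 139, 12, 7]
`print(b)` → prints [92, 55, 12, 136]
`print(c)` → prints [5, 92, 139, 12, 7]

Answer:
[5, 92, 139, 12, 7]
[92, 55, 12, 136]
[5, 92, 139, 12, 7]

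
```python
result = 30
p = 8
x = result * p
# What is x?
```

Trace:
`result = 30` → result = 30
`p = 8` → p = 8
`x = result * p` → x = 240
So x = 240

Answer: 240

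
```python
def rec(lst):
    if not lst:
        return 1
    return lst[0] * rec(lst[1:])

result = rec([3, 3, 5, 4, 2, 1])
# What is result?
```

Product over [3, 3, 5, 4, 2, 1] = 3 * 3 * 5 * 4 * 2 * 1 = 360

Answer: 360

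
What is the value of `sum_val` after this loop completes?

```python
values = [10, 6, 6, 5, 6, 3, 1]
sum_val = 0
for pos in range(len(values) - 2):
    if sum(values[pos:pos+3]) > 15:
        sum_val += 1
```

Count windows with sum > 15
`sum_val` takes the values: 0 → 1 → 2 → 3

Answer: 3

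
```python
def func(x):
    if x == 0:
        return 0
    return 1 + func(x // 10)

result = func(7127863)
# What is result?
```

Count of digits of 7127863: 7

Answer: 7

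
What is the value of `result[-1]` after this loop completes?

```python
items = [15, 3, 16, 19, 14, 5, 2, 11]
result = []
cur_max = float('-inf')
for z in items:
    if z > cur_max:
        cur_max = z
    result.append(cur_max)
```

Running max ends at 19
`result` takes the values: [] → [15] → [15, 15] → [15, 15, 16] → [15, 15, 16, 19] → [15, 15, 16, 19, 19] → [15, 15, 16, 19, 19, 19] → [15, 15, 16, 19, 19, 19, 19] → [15, 15, 16, 19, 19, 19, 19, 19]
So `result[-1]` = 19

Answer: 19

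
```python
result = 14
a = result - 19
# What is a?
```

Trace:
`result = 14` → result = 14
`a = result - 19` → a = -5
So a = -5

Answer: -5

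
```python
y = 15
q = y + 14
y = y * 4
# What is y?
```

Trace:
`y = 15` → y = 15
`q = y + 14` → q = 29
`y = y * 4` → y = 60
So y = 60

Answer: 60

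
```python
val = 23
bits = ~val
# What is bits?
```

Trace:
`val = 23` → val = 23
`bits = ~val` → bits = -24
So bits = -24

Answer: -24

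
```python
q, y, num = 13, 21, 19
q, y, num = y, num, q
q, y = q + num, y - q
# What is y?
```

Trace:
`q, y, num = 13, 21, 19` → q = 13; y = 21; num = 19
`q, y, num = y, num, q` → q = 21; y = 19; num = 13
`q, y = q + num, y - q` → q = 34; y = -2
So y = -2

Answer: -2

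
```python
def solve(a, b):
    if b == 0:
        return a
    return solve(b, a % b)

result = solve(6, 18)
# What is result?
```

solve(6, 18) -> solve(18, 6) -> solve(6, 0) -> 6

Answer: 6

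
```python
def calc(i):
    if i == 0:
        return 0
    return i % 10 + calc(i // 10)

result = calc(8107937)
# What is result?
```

Sum of digits of 8107937: 7 + 3 + 9 + 7 + 0 + 1 + 8 = 35

Answer: 35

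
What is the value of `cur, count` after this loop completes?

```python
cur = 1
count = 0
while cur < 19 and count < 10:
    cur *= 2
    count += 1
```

Double until >= 19 or 10 iterations
`cur, count` takes the values: (1, 0) → (2, 0) → (2, 1) → (4, 1) → (4, 2) → (8, 2) → (8, 3) → (16, 3) → (16, 4) → (32, 4) → (32, 5)

Answer: 32, 5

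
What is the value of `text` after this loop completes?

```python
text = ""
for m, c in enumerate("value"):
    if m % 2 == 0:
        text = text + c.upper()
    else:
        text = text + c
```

Uppercase even positions in 'value'
`text` takes the values: "" → "V" → "Va" → "VaL" → "VaLu" → "VaLuE"

Answer: "VaLuE"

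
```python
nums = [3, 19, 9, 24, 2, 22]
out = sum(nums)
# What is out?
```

Trace:
`nums = [3, 19, 9, 24, 2, 22]` → nums = [3, 19, 9, 24, 2, 22]
`out = sum(nums)` → out = 79
So out = 79

Answer: 79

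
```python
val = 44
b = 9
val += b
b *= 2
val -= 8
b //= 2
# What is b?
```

Trace:
`val = 44` → val = 44
`b = 9` → b = 9
`val += b` → val = 53
`b *= 2` → b = 18
`val -= 8` → val = 45
`b //= 2` → b = 9
So b = 9

Answer: 9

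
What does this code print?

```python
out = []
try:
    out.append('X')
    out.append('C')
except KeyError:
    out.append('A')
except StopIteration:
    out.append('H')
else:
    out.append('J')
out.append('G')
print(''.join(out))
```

Execution trace: 'X' (try body) → 'C' (try body, no exception) → 'J' (else) → 'G' (after the try/except). Output: XCJG

Answer: XCJG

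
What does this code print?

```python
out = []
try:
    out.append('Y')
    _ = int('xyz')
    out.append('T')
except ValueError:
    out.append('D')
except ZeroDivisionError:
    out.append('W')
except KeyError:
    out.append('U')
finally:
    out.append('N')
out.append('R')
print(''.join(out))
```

Execution trace: 'Y' (try body) → 'D' (except ValueError) → 'N' (finally) → 'R' (after the try/except). Output: YDNR

Answer: YDNR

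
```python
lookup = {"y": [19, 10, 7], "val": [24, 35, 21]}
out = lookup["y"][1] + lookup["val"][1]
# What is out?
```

Trace:
`lookup = {"y": [19, 10, 7], "val": [24, 35, 21]}` → lookup = {'y': [19, 10, 7], 'val': [24, 35, 21]}
`out = lookup["y"][1] + lookup["val"][1]` → out = 45
So out = 45

Answer: 45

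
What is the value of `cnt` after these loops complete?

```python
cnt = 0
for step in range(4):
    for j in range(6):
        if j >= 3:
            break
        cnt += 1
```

Inner breaks at 3, outer runs 4 times
`cnt` takes the values: 0 → 1 → 2 → 3 → 4 → 5 → 6 → 7 → 8 → 9 → 10 → 11 → 12

Answer: 12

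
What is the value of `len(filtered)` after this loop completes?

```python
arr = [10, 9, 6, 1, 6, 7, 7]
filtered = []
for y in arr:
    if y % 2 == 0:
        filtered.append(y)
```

Count even numbers in [10, 9, 6, 1, 6, 7, 7]
`filtered` takes the values: [] → [10] → [10, 6] → [10, 6, 6]
So `len(filtered)` = 3

Answer: 3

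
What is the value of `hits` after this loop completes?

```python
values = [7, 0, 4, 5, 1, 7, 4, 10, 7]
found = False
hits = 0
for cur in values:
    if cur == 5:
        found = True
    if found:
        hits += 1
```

Count elements after first 5 in [7, 0, 4, 5, 1, 7, 4, 10, 7]
`hits` takes the values: 0 → 1 → 2 → 3 → 4 → 5 → 6

Answer: 6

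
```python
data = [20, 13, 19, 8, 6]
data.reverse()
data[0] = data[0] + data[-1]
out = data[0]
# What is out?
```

Trace:
`data = [20, 13, 19, 8, 6]` → data = [20, 13, 19, 8, 6]
`data.reverse()` → data = [6, 8, 19, 13, 20]
`data[0] = data[0] + data[-1]` → data = [26, 8, 19, 13, 20]
`out = data[0]` → out = 26
So out = 26

Answer: 26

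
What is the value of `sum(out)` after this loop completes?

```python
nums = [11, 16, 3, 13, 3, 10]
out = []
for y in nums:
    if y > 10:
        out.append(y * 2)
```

Sum of doubled values > 10
`out` takes the values: [] → [22] → [22, 32] → [22, 32, 26]
So `sum(out)` = 80

Answer: 80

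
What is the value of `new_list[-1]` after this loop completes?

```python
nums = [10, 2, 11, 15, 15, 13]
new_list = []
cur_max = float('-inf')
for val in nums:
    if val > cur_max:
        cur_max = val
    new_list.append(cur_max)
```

Running max ends at 15
`new_list` takes the values: [] → [10] → [10, 10] → [10, 10, 11] → [10, 10, 11, 15] → [10, 10, 11, 15, 15] → [10, 10, 11, 15, 15, 15]
So `new_list[-1]` = 15

Answer: 15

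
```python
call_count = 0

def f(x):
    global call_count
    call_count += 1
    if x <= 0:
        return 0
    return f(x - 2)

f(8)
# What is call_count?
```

Linear recursion stepping by 2: 5 calls from x=8 down to ≤0.

Answer: 5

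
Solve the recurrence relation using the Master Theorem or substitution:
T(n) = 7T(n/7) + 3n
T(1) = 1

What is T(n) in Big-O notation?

By Master Theorem: a=7, b=7, f(n)=3n. Since log_7(7) = 1 and f(n) = Θ(n^1), Case 2 applies. T(n) = O(n log n).

Answer: O(n log n)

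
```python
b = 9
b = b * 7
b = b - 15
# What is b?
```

Trace:
`b = 9` → b = 9
`b = b * 7` → b = 63
`b = b - 15` → b = 48
So b = 48

Answer: 48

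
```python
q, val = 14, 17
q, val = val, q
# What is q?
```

Trace:
`q, val = 14, 17` → q = 14; val = 17
`q, val = val, q` → q = 17; val = 14
So q = 17

Answer: 17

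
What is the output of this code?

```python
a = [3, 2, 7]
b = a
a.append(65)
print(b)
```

Key concept: basic list aliasing.
Step by step:
`a = [3, 2, 7]` → a = [3, 2, 7]
`b = a` → b = [3, 2, 7] (same object as a)
`a.append(65)` → a = [3, 2, 7, 65] (same object as b); b = [3, 2, 7, 65] (same object as a)
`print(b)` → prints [3, 2, 7, 65]

Answer: [3, 2, 7, 65]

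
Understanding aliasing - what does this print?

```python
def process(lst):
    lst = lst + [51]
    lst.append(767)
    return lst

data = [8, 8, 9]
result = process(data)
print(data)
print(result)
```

Key concept: rebinding parameter vs mutation.
Step by step:
`data = [8, 8, 9]` → data = [8, 8, 9]
`result = process(data)` → result = [8, 8, 9, 51, 767]
`print(data)` → prints [8, 8, 9]
`print(result)` → prints [8, 8, 9, 51, 767]

Answer:
[8, 8, 9]
[8, 8, 9, 51, 767]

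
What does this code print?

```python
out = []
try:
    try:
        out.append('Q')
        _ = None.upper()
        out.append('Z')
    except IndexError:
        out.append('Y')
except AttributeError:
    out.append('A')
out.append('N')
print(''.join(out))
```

Execution trace: 'Q' (try body) → 'A' (outer except AttributeError) → 'N' (after the try/except). Output: QAN

Answer: QAN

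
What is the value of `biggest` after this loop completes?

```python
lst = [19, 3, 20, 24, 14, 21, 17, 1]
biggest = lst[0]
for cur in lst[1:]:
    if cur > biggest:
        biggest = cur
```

Maximum of [19, 3, 20, 24, 14, 21, 17, 1]
`biggest` takes the values: 19 → 20 → 24

Answer: 24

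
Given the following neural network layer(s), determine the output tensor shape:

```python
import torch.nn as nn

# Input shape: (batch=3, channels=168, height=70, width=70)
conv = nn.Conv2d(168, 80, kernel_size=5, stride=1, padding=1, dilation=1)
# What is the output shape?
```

Input: (3, 168, 70, 70) -> Output: (3, 80, 68, 68)

Answer: (3, 80, 68, 68)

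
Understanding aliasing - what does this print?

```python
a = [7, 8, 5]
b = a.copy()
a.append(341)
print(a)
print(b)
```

Key concept: list.copy() creates independent copy.
Step by step:
`a = [7, 8, 5]` → a = [7, 8, 5]
`b = a.copy()` → b = [7, 8, 5]
`a.append(341)` → a = [7, 8, 5, 341]
`print(a)` → prints [7, 8, 5, 341]
`print(b)` → prints [7, 8, 5]

Answer:
[7, 8, 5, 341]
[7, 8, 5]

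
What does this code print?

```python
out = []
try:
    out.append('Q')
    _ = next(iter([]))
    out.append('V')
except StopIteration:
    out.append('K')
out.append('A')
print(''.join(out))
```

Execution trace: 'Q' (try body) → 'K' (except StopIteration) → 'A' (after the try/except). Output: QKA

Answer: QKA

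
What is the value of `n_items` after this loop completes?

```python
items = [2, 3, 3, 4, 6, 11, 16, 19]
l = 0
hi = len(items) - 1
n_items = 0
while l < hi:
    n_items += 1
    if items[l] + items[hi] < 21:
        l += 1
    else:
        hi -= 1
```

Steps to find pair summing to 21
`n_items` takes the values: 0 → 1 → 2 → 3 → 4 → 5 → 6 → 7

Answer: 7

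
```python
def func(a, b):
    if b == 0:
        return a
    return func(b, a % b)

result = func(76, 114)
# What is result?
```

func(76, 114) -> func(114, 76) -> func(76, 38) -> func(38, 0) -> 38

Answer: 38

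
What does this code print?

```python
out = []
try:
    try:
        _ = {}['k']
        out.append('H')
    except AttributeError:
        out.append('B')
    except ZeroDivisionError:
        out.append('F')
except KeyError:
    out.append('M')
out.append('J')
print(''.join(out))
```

Execution trace: 'M' (outer except KeyError) → 'J' (after the try/except). Output: MJ

Answer: MJ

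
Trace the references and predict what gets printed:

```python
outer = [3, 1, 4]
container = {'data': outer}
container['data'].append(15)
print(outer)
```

Key concept: dict holds reference to list.
Step by step:
`outer = [3, 1, 4]` → outer = [3, 1, 4]
`container = {'data': outer}` → container = {'data': [3, 1, 4]}
`container['data'].append(15)` → outer = [3, 1, 4, 15]; container = {'data': [3, 1, 4, 15]}
`print(outer)` → prints [3, 1, 4, 15]

Answer: [3, 1, 4, 15]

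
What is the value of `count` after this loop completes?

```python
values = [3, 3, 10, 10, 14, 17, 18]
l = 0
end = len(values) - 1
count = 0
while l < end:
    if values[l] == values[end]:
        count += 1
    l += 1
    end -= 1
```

Count matching pairs from ends
`count` takes the values: 0

Answer: 0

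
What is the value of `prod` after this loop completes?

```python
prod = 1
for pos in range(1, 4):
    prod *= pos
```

3! = 6
`prod` takes the values: 1 → 2 → 6

Answer: 6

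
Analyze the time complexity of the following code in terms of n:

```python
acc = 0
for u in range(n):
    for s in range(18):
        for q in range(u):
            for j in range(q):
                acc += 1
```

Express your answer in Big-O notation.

Each loop level contributes: n × 1 × n × n. Multiplying the contributions gives O(n^3).

Answer: O(n^3)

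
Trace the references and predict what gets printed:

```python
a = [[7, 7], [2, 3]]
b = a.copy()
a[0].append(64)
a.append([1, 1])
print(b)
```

Key concept: shallow copy with nested lists.
Step by step:
`a = [[7, 7], [2, 3]]` → a = [[7, 7], [2, 3]]
`b = a.copy()` → b = [[7, 7], [2, 3]]
`a[0].append(64)` → a = [[7, 7, 64], [2, 3]]; b = [[7, 7, 64], [2, 3]]
`a.append([1, 1])` → a = [[7, 7, 64], [2, 3], [1, 1]]
`print(b)` → prints [[7, 7, 64], [2, 3]]

Answer: [[7, 7, 64], [2, 3]]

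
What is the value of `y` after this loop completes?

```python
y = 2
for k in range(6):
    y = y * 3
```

Multiply by 3, 6 times: 2 * 3^6 = 1458
`y` takes the values: 2 → 6 → 18 → 54 → 162 → 486 → 1458

Answer: 1458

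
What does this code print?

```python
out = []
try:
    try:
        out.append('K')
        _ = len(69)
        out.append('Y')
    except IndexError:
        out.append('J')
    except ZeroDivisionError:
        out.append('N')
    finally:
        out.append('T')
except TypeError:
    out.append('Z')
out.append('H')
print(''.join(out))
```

Execution trace: 'K' (inner try body) → 'T' (inner finally) → 'Z' (outer except TypeError) → 'H' (after the try/except). Output: KTZH

Answer: KTZH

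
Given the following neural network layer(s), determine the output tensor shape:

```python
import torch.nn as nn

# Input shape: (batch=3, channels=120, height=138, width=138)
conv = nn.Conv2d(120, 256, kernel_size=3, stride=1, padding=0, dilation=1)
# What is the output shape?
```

Input: (3, 120, 138, 138) -> Output: (3, 256, 136, 136)

Answer: (3, 256, 136, 136)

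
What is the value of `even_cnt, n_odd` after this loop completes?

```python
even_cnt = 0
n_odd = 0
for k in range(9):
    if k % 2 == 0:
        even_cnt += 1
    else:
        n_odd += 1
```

Count evens and odds in range(9)
`even_cnt, n_odd` takes the values: (0, 0) → (1, 0) → (1, 1) → (2, 1) → (2, 2) → (3, 2) → (3, 3) → (4, 3) → (4, 4) → (5, 4)

Answer: 5, 4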